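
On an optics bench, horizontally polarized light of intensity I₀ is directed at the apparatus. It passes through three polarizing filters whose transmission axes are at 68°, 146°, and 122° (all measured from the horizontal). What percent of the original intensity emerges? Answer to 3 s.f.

≈ 0.506%

By Malus's law, I₁ = I₀ cos²(68° − 0°) = I₀ cos²(68°) = 0.1403 I₀.
I₂ = I₁ cos²(146° − 68°) = 0.1403 I₀ · cos²(78°) = 0.006066 I₀.
I₃ = I₂ cos²(122° − 146°) = 0.006066 I₀ · cos²(24°) = 0.005063 I₀.
That is 0.5063% of the incident intensity.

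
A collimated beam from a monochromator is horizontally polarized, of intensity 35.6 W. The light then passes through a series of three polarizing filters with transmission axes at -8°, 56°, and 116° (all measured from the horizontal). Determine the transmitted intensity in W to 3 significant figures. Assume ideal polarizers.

I ≈ 1.68 W

I₁ = 35.6 W · cos²(8°) = 34.91 W.
I₂ = I₁ · cos²(64°) = 34.91 · 0.1922 = 6.709 W.
I₃ = I₂ · cos²(60°) = 6.709 · 0.25 = 1.677 W.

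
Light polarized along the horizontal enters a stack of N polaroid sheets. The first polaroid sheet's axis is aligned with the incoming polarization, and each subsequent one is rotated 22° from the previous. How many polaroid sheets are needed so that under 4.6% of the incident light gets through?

First polarizer is aligned with the polarization: full transmission.
Each further stage multiplies by cos²(22°) = 0.8597.
After N polarizers: T = 0.8597^(N−1). Require T < 0.046 ⇒ N−1 > ln(0.046)/ln(0.8597) = 20.36, so N−1 ≥ 21 and N = 22.
Check: N=22 gives T = 0.04178 < 0.046; N=21 gives T = 0.0486.

N = 22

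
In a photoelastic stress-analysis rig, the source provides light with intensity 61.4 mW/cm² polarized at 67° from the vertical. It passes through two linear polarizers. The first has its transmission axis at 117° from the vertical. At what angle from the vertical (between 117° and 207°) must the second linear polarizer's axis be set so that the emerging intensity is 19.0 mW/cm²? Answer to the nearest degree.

θ ≈ 147°

By Malus's law, I₁ = I₀ cos²(117° − 67°) = I₀ cos²(50°) = 0.4132 I₀.
Target fraction: 19.0 / 61.4 mW/cm² = 0.3094 of I₀.
Need I₂/I₀ = 0.3094, so cos²(θ − 117°) = 0.3094 / 0.4132 = 0.7489.
θ − 117° = arccos(√0.7489) = 30.1°, giving θ ≈ 117 + 30.1 = 147.1°.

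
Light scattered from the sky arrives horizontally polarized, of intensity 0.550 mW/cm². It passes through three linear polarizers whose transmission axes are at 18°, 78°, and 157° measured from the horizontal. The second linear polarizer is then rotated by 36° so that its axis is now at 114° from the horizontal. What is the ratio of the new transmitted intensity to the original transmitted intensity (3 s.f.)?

I_new/I_old ≈ 0.642

Before rotation:
I₁ = I₀ cos²(18° − 0°) = I₀ cos²(18°) = 0.9045 I₀.
I₂ = I₁ cos²(78° − 18°) = 0.9045 I₀ · cos²(60°) = 0.2261 I₀.
I₃ = I₂ cos²(157° − 78°) = 0.2261 I₀ · cos²(79°) = 0.008233 I₀.
After rotation:
I₁ = I₀ cos²(18° − 0°) = I₀ cos²(18°) = 0.9045 I₀.
Angle between axes 1 and 2: 84°. I₂ = 0.9045 I₀ · cos²(84°) = 0.009883 I₀.
I₃ = I₂ cos²(157° − 114°) = 0.009883 I₀ · cos²(43°) = 0.005286 I₀.
Ratio = 0.005286 / 0.008233 = 0.6421.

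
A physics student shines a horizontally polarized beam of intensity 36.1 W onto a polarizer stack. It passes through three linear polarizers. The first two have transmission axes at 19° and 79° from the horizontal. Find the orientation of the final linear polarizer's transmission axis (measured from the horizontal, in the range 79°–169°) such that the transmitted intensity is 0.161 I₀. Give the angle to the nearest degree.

θ ≈ 111°

I₁ = I₀ cos²(19° − 0°) = I₀ cos²(19°) = 0.894 I₀.
I₂ = I₁ cos²(79° − 19°) = 0.894 I₀ · cos²(60°) = 0.2235 I₀.
Need I₃/I₀ = 0.161, so cos²(θ − 79°) = 0.161 / 0.2235 = 0.7204.
θ − 79° = arccos(√0.7204) = 31.9°, giving θ ≈ 79 + 31.9 = 110.9°.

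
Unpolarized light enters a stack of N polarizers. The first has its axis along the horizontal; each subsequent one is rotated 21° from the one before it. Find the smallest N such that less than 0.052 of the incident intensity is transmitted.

N = 18

First polarizer halves the unpolarized light: factor 1/2.
Each further stage multiplies by cos²(21°) = 0.8716.
After N polarizers: T = 0.5·0.8716^(N−1). Require T < 0.052 ⇒ N−1 > ln(0.052/0.5)/ln(0.8716) = 16.47, so N−1 ≥ 17 and N = 18.
Check: N=18 gives T = 0.04832 < 0.052; N=17 gives T = 0.05544.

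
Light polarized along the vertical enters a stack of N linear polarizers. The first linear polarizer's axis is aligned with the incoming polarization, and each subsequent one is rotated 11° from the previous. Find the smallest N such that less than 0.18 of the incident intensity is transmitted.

First polarizer is aligned with the polarization: full transmission.
Each further stage multiplies by cos²(11°) = 0.9636.
After N polarizers: T = 0.9636^(N−1). Require T < 0.18 ⇒ N−1 > ln(0.18)/ln(0.9636) = 46.24, so N−1 ≥ 47 and N = 48.
Check: N=48 gives T = 0.175 < 0.18; N=47 gives T = 0.1816.

N = 48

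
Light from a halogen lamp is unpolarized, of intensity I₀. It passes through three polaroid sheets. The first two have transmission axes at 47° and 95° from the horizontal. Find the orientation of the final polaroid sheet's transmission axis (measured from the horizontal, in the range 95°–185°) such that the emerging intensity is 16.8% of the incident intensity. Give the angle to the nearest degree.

Unpolarized light through the first polarizer → I₁ = ½ I₀, now polarized at 47°.
I₂ = I₁ cos²(95° − 47°) = 0.5 I₀ · cos²(48°) = 0.2239 I₀.
Need I₃/I₀ = 0.168, so cos²(θ − 95°) = 0.168 / 0.2239 = 0.7504.
θ − 95° = arccos(√0.7504) = 30.0°, giving θ ≈ 95 + 30.0 = 125.0°.

θ ≈ 125°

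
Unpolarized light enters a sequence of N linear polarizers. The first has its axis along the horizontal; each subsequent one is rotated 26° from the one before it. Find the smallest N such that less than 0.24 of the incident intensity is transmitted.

First polarizer halves the unpolarized light: factor 1/2.
Each further stage multiplies by cos²(26°) = 0.8078.
After N polarizers: T = 0.5·0.8078^(N−1). Require T < 0.24 ⇒ N−1 > ln(0.24/0.5)/ln(0.8078) = 3.44, so N−1 ≥ 4 and N = 5.
Check: N=5 gives T = 0.2129 < 0.24; N=4 gives T = 0.2636.

N = 5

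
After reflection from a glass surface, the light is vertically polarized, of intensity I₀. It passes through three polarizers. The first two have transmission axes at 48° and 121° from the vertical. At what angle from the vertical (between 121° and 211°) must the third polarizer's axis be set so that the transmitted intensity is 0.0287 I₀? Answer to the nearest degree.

I₁ = I₀ cos²(48° − 0°) = I₀ cos²(48°) = 0.4477 I₀.
I₂ = I₁ cos²(121° − 48°) = 0.4477 I₀ · cos²(73°) = 0.03827 I₀.
Need I₃/I₀ = 0.0287, so cos²(θ − 121°) = 0.0287 / 0.03827 = 0.7499.
θ − 121° = arccos(√0.7499) = 30.0°, giving θ ≈ 121 + 30.0 = 151.0°.

θ ≈ 151°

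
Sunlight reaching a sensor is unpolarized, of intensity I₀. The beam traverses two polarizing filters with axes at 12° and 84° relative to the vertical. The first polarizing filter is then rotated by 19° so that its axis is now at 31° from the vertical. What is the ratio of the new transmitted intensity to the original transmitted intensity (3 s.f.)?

Before rotation:
Unpolarized light through the first polarizer → I₁ = ½ I₀, now polarized at 12°.
I₂ = I₁ cos²(84° − 12°) = 0.5 I₀ · cos²(72°) = 0.04775 I₀.
After rotation:
Unpolarized light through the first polarizer → I₁ = ½ I₀, now polarized at 31°.
I₂ = I₁ cos²(84° − 31°) = 0.5 I₀ · cos²(53°) = 0.1811 I₀.
Ratio = 0.1811 / 0.04775 = 3.793.

I_new/I_old ≈ 3.79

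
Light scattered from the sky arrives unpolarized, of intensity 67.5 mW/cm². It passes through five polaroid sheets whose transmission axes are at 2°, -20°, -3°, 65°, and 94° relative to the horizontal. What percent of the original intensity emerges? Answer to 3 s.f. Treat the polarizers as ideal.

Unpolarized light through the first polarizer → I₁ = 67.5 mW/cm²/2 = 33.75 mW/cm², polarized at 2°.
I₂ = I₁ · cos²(22°) = 33.75 · 0.8597 = 29.01 mW/cm².
I₃ = I₂ · cos²(17°) = 29.01 · 0.9145 = 26.53 mW/cm².
I₄ = I₃ · cos²(68°) = 26.53 · 0.1403 = 3.723 mW/cm².
I₅ = I₄ · cos²(29°) = 3.723 · 0.765 = 2.848 mW/cm².
That is 4.22% of the incident intensity.

≈ 4.22%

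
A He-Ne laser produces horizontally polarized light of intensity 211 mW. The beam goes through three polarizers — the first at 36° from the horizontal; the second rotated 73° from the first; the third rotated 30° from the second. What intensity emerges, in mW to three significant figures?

I₁ = 211 mW · cos²(36°) = 138.1 mW.
I₂ = I₁ · cos²(73°) = 138.1 · 0.08548 = 11.81 mW.
I₃ = I₂ · cos²(30°) = 11.81 · 0.75 = 8.854 mW.

I ≈ 8.85 mW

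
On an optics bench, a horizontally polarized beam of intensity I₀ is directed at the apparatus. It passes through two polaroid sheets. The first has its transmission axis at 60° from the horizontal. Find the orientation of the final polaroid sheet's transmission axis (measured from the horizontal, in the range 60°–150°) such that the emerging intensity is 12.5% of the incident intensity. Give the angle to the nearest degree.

θ ≈ 105°

I₁ = I₀ cos²(60° − 0°) = I₀ cos²(60°) = 0.25 I₀.
Need I₂/I₀ = 0.125, so cos²(θ − 60°) = 0.125 / 0.25 = 0.5.
θ − 60° = arccos(√0.5) = 45.0°, giving θ ≈ 60 + 45.0 = 105.0°.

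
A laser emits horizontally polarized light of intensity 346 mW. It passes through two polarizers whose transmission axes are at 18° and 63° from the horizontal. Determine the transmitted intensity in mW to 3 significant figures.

I ≈ 156 mW

I₁ = 346 mW · cos²(18°) = 313 mW.
I₂ = I₁ · cos²(45°) = 313 · 0.5 = 156.5 mW.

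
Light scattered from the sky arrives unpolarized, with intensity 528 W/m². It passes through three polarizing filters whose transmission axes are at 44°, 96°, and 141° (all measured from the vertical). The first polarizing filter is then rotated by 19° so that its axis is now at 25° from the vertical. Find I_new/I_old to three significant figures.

Before rotation:
Unpolarized light through the first polarizer → I₁ = ½ I₀, now polarized at 44°.
I₂ = I₁ cos²(96° − 44°) = 0.5 I₀ · cos²(52°) = 0.1895 I₀.
I₃ = I₂ cos²(141° − 96°) = 0.1895 I₀ · cos²(45°) = 0.09476 I₀.
After rotation:
Unpolarized light through the first polarizer → I₁ = ½ I₀, now polarized at 25°.
I₂ = I₁ cos²(96° − 25°) = 0.5 I₀ · cos²(71°) = 0.053 I₀.
I₃ = I₂ cos²(141° − 96°) = 0.053 I₀ · cos²(45°) = 0.0265 I₀.
Ratio = 0.0265 / 0.09476 = 0.2796.

I_new/I_old ≈ 0.280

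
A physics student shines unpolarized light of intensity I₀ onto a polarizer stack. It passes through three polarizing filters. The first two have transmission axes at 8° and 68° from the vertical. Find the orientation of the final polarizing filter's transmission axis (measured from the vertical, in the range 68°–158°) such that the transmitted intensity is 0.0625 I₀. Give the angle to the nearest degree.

Unpolarized light through the first polarizer → I₁ = ½ I₀, now polarized at 8°.
I₂ = I₁ cos²(68° − 8°) = 0.5 I₀ · cos²(60°) = 0.125 I₀.
Need I₃/I₀ = 0.0625, so cos²(θ − 68°) = 0.0625 / 0.125 = 0.5.
θ − 68° = arccos(√0.5) = 45.0°, giving θ ≈ 68 + 45.0 = 113.0°.

θ ≈ 113°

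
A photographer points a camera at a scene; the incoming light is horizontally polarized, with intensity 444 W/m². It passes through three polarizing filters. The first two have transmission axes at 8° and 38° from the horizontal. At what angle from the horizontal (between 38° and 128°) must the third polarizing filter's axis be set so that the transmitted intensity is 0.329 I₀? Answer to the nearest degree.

θ ≈ 86°

I₁ = I₀ cos²(8° − 0°) = I₀ cos²(8°) = 0.9806 I₀.
I₂ = I₁ cos²(38° − 8°) = 0.9806 I₀ · cos²(30°) = 0.7355 I₀.
Need I₃/I₀ = 0.329, so cos²(θ − 38°) = 0.329 / 0.7355 = 0.4473.
θ − 38° = arccos(√0.4473) = 48.0°, giving θ ≈ 38 + 48.0 = 86.0°.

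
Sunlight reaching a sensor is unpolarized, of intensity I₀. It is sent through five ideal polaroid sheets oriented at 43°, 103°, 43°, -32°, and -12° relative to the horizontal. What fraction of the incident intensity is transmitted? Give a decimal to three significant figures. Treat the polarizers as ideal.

Unpolarized light through the first polarizer → I₁ = ½ I₀, now polarized at 43°.
I₂ = I₁ cos²(103° − 43°) = 0.5 I₀ · cos²(60°) = 0.125 I₀.
I₃ = I₂ cos²(43° − 103°) = 0.125 I₀ · cos²(60°) = 0.03125 I₀.
I₄ = I₃ cos²(-32° − 43°) = 0.03125 I₀ · cos²(75°) = 0.002093 I₀.
I₅ = I₄ cos²(-12° + 32°) = 0.002093 I₀ · cos²(20°) = 0.001848 I₀.
Transmitted fraction = 0.001848.

≈ 0.00185 I₀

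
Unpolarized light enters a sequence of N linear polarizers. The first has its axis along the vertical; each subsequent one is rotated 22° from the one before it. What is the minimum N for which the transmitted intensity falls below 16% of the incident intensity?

N = 9

First polarizer halves the unpolarized light: factor 1/2.
Each further stage multiplies by cos²(22°) = 0.8597.
After N polarizers: T = 0.5·0.8597^(N−1). Require T < 0.16 ⇒ N−1 > ln(0.16/0.5)/ln(0.8597) = 7.54, so N−1 ≥ 8 and N = 9.
Check: N=9 gives T = 0.1492 < 0.16; N=8 gives T = 0.1735.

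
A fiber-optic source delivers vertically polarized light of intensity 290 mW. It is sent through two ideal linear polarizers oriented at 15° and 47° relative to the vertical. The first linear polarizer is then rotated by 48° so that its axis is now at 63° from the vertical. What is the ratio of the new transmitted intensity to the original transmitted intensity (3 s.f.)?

Before rotation:
By Malus's law, I₁ = I₀ cos²(15° − 0°) = I₀ cos²(15°) = 0.933 I₀.
I₂ = I₁ cos²(47° − 15°) = 0.933 I₀ · cos²(32°) = 0.671 I₀.
After rotation:
I₁ = I₀ cos²(63° − 0°) = I₀ cos²(63°) = 0.2061 I₀.
I₂ = I₁ cos²(47° − 63°) = 0.2061 I₀ · cos²(16°) = 0.1904 I₀.
Ratio = 0.1904 / 0.671 = 0.2838.

I_new/I_old ≈ 0.284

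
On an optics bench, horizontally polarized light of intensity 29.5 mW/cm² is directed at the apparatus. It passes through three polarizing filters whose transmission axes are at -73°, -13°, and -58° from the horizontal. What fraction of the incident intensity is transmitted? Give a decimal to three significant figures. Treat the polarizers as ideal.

By Malus's law, I₁ = 29.5 mW/cm² · cos²(73°) = 2.522 mW/cm².
I₂ = I₁ · cos²(60°) = 2.522 · 0.25 = 0.6304 mW/cm².
I₃ = I₂ · cos²(45°) = 0.6304 · 0.5 = 0.3152 mW/cm².
Transmitted fraction = 0.01069.

I/I₀ ≈ 0.0107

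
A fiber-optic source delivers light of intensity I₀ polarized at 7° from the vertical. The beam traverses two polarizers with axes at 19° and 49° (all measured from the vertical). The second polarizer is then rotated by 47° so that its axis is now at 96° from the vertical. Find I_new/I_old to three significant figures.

Before rotation:
I₁ = I₀ cos²(19° − 7°) = I₀ cos²(12°) = 0.9568 I₀.
I₂ = I₁ cos²(49° − 19°) = 0.9568 I₀ · cos²(30°) = 0.7176 I₀.
After rotation:
I₁ = I₀ cos²(19° − 7°) = I₀ cos²(12°) = 0.9568 I₀.
I₂ = I₁ cos²(96° − 19°) = 0.9568 I₀ · cos²(77°) = 0.04842 I₀.
Ratio = 0.04842 / 0.7176 = 0.06747.

I_new/I_old ≈ 0.0675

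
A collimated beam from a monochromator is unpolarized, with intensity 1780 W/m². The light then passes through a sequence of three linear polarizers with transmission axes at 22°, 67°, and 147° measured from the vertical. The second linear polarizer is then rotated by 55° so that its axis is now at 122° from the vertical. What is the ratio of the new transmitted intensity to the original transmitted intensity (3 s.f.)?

I_new/I_old ≈ 1.64

Before rotation:
Unpolarized light through the first polarizer → I₁ = ½ I₀, now polarized at 22°.
I₂ = I₁ cos²(67° − 22°) = 0.5 I₀ · cos²(45°) = 0.25 I₀.
I₃ = I₂ cos²(147° − 67°) = 0.25 I₀ · cos²(80°) = 0.007538 I₀.
After rotation:
Unpolarized light through the first polarizer → I₁ = ½ I₀, now polarized at 22°.
Angle between axes 1 and 2: 80°. I₂ = 0.5 I₀ · cos²(80°) = 0.01508 I₀.
I₃ = I₂ cos²(147° − 122°) = 0.01508 I₀ · cos²(25°) = 0.01238 I₀.
Ratio = 0.01238 / 0.007538 = 1.643.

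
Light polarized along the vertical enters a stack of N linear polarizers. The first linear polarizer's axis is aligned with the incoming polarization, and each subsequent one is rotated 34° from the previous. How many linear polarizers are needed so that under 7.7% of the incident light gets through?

N = 8

First polarizer is aligned with the polarization: full transmission.
Each further stage multiplies by cos²(34°) = 0.6873.
After N polarizers: T = 0.6873^(N−1). Require T < 0.077 ⇒ N−1 > ln(0.077)/ln(0.6873) = 6.84, so N−1 ≥ 7 and N = 8.
Check: N=8 gives T = 0.07245 < 0.077; N=7 gives T = 0.1054.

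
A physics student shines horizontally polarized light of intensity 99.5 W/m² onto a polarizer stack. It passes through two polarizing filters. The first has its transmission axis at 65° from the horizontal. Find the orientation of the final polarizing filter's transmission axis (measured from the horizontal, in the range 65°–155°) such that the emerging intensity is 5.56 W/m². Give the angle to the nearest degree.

By Malus's law, I₁ = I₀ cos²(65° − 0°) = I₀ cos²(65°) = 0.1786 I₀.
Target fraction: 5.56 / 99.5 W/m² = 0.05588 of I₀.
Need I₂/I₀ = 0.05588, so cos²(θ − 65°) = 0.05588 / 0.1786 = 0.3129.
θ − 65° = arccos(√0.3129) = 56.0°, giving θ ≈ 65 + 56.0 = 121.0°.

θ ≈ 121°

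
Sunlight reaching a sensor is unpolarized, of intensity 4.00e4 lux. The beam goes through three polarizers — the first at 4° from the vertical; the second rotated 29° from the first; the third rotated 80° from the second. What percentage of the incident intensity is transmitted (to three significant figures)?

≈ 1.15%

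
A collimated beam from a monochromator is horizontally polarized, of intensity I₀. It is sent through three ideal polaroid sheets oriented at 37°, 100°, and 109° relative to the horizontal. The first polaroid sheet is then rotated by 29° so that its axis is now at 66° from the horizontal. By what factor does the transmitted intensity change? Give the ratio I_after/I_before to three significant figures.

Before rotation:
I₁ = I₀ cos²(37° − 0°) = I₀ cos²(37°) = 0.6378 I₀.
I₂ = I₁ cos²(100° − 37°) = 0.6378 I₀ · cos²(63°) = 0.1315 I₀.
I₃ = I₂ cos²(109° − 100°) = 0.1315 I₀ · cos²(9°) = 0.1282 I₀.
After rotation:
I₁ = I₀ cos²(66° − 0°) = I₀ cos²(66°) = 0.1654 I₀.
I₂ = I₁ cos²(100° − 66°) = 0.1654 I₀ · cos²(34°) = 0.1137 I₀.
I₃ = I₂ cos²(109° − 100°) = 0.1137 I₀ · cos²(9°) = 0.1109 I₀.
Ratio = 0.1109 / 0.1282 = 0.8649.

I_new/I_old ≈ 0.865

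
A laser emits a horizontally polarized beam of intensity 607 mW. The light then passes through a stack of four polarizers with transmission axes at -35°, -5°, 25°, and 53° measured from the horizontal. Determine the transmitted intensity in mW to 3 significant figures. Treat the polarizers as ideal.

I₁ = 607 mW · cos²(35°) = 407.3 mW.
I₂ = I₁ · cos²(30°) = 407.3 · 0.75 = 305.5 mW.
I₃ = I₂ · cos²(30°) = 305.5 · 0.75 = 229.1 mW.
I₄ = I₃ · cos²(28°) = 229.1 · 0.7796 = 178.6 mW.

I ≈ 179 mW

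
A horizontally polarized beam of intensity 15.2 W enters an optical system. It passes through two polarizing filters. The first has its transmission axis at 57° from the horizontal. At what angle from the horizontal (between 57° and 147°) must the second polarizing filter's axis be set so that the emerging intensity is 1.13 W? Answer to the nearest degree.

I₁ = I₀ cos²(57° − 0°) = I₀ cos²(57°) = 0.2966 I₀.
Target fraction: 1.13 / 15.2 W = 0.07434 of I₀.
Need I₂/I₀ = 0.07434, so cos²(θ − 57°) = 0.07434 / 0.2966 = 0.2506.
θ − 57° = arccos(√0.2506) = 60.0°, giving θ ≈ 57 + 60.0 = 117.0°.

θ ≈ 117°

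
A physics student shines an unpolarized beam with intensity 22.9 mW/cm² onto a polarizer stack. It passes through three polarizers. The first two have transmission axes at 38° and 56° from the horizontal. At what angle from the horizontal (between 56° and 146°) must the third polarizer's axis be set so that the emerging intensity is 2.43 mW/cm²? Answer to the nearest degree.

Unpolarized light through the first polarizer → I₁ = ½ I₀, now polarized at 38°.
I₂ = I₁ cos²(56° − 38°) = 0.5 I₀ · cos²(18°) = 0.4523 I₀.
Target fraction: 2.43 / 22.9 mW/cm² = 0.1061 of I₀.
Need I₃/I₀ = 0.1061, so cos²(θ − 56°) = 0.1061 / 0.4523 = 0.2346.
θ − 56° = arccos(√0.2346) = 61.0°, giving θ ≈ 56 + 61.0 = 117.0°.

θ ≈ 117°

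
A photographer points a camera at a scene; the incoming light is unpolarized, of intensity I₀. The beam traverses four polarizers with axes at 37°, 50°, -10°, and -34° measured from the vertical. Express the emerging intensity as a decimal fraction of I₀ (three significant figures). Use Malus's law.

≈ 0.0990 I₀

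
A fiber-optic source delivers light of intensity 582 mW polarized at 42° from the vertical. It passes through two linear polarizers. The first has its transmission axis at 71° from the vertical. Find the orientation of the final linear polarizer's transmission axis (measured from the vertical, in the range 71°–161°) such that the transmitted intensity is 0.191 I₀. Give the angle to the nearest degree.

θ ≈ 131°

I₁ = I₀ cos²(71° − 42°) = I₀ cos²(29°) = 0.765 I₀.
Need I₂/I₀ = 0.191, so cos²(θ − 71°) = 0.191 / 0.765 = 0.2497.
θ − 71° = arccos(√0.2497) = 60.0°, giving θ ≈ 71 + 60.0 = 131.0°.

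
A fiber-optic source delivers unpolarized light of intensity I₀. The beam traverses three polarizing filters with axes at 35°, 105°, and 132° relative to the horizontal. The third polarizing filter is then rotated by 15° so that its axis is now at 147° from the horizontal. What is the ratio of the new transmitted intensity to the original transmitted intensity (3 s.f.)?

I_new/I_old ≈ 0.696

Before rotation:
Unpolarized light through the first polarizer → I₁ = ½ I₀, now polarized at 35°.
I₂ = I₁ cos²(105° − 35°) = 0.5 I₀ · cos²(70°) = 0.05849 I₀.
I₃ = I₂ cos²(132° − 105°) = 0.05849 I₀ · cos²(27°) = 0.04643 I₀.
After rotation:
Unpolarized light through the first polarizer → I₁ = ½ I₀, now polarized at 35°.
I₂ = I₁ cos²(105° − 35°) = 0.5 I₀ · cos²(70°) = 0.05849 I₀.
I₃ = I₂ cos²(147° − 105°) = 0.05849 I₀ · cos²(42°) = 0.0323 I₀.
Ratio = 0.0323 / 0.04643 = 0.6956.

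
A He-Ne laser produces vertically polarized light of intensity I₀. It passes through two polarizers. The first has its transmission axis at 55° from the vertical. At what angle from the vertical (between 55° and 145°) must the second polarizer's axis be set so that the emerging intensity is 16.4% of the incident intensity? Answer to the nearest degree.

I₁ = I₀ cos²(55° − 0°) = I₀ cos²(55°) = 0.329 I₀.
Need I₂/I₀ = 0.164, so cos²(θ − 55°) = 0.164 / 0.329 = 0.4985.
θ − 55° = arccos(√0.4985) = 45.1°, giving θ ≈ 55 + 45.1 = 100.1°.

θ ≈ 100°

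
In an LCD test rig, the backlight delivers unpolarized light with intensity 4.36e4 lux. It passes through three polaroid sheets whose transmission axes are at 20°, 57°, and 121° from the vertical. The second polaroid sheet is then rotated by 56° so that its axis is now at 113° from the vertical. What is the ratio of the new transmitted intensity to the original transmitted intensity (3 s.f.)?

Before rotation:
Unpolarized light through the first polarizer → I₁ = ½ I₀, now polarized at 20°.
I₂ = I₁ cos²(57° − 20°) = 0.5 I₀ · cos²(37°) = 0.3189 I₀.
I₃ = I₂ cos²(121° − 57°) = 0.3189 I₀ · cos²(64°) = 0.06128 I₀.
After rotation:
Unpolarized light through the first polarizer → I₁ = ½ I₀, now polarized at 20°.
Angle between axes 1 and 2: 87°. I₂ = 0.5 I₀ · cos²(87°) = 0.00137 I₀.
I₃ = I₂ cos²(121° − 113°) = 0.00137 I₀ · cos²(8°) = 0.001343 I₀.
Ratio = 0.001343 / 0.06128 = 0.02191.

I_new/I_old ≈ 0.0219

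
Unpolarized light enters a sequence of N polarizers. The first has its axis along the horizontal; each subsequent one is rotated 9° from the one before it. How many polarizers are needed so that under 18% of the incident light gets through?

N = 43

First polarizer halves the unpolarized light: factor 1/2.
Each further stage multiplies by cos²(9°) = 0.9755.
After N polarizers: T = 0.5·0.9755^(N−1). Require T < 0.18 ⇒ N−1 > ln(0.18/0.5)/ln(0.9755) = 41.24, so N−1 ≥ 42 and N = 43.
Check: N=43 gives T = 0.1766 < 0.18; N=42 gives T = 0.1811.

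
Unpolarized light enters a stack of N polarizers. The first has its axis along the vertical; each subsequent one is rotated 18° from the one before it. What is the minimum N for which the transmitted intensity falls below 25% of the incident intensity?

First polarizer halves the unpolarized light: factor 1/2.
Each further stage multiplies by cos²(18°) = 0.9045.
After N polarizers: T = 0.5·0.9045^(N−1). Require T < 0.25 ⇒ N−1 > ln(0.25/0.5)/ln(0.9045) = 6.91, so N−1 ≥ 7 and N = 8.
Check: N=8 gives T = 0.2477 < 0.25; N=7 gives T = 0.2738.

N = 8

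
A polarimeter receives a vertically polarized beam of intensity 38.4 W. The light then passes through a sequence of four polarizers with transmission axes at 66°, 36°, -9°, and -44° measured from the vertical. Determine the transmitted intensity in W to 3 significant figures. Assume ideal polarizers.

I ≈ 1.60 W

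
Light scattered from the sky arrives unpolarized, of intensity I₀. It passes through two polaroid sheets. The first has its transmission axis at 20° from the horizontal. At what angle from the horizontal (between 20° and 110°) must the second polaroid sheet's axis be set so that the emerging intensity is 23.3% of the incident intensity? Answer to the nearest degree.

θ ≈ 67°

Unpolarized light through the first polarizer → I₁ = ½ I₀, now polarized at 20°.
Need I₂/I₀ = 0.233, so cos²(θ − 20°) = 0.233 / 0.5 = 0.466.
θ − 20° = arccos(√0.466) = 46.9°, giving θ ≈ 20 + 46.9 = 66.9°.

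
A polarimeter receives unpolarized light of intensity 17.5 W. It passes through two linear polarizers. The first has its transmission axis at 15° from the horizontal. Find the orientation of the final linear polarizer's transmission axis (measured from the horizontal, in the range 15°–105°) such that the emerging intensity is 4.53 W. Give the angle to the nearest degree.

Unpolarized light through the first polarizer → I₁ = ½ I₀, now polarized at 15°.
Target fraction: 4.53 / 17.5 W = 0.2589 of I₀.
Need I₂/I₀ = 0.2589, so cos²(θ − 15°) = 0.2589 / 0.5 = 0.5177.
θ − 15° = arccos(√0.5177) = 44.0°, giving θ ≈ 15 + 44.0 = 59.0°.

θ ≈ 59°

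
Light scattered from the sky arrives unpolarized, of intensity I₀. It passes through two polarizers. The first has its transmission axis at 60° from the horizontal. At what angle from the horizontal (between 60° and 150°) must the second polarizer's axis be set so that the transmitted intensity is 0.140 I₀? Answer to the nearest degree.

θ ≈ 118°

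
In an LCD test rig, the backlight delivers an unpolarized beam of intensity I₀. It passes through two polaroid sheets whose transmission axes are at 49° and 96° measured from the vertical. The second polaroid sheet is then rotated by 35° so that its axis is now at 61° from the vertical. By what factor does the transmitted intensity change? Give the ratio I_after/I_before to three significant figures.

I_new/I_old ≈ 2.06

Before rotation:
Unpolarized light through the first polarizer → I₁ = ½ I₀, now polarized at 49°.
I₂ = I₁ cos²(96° − 49°) = 0.5 I₀ · cos²(47°) = 0.2326 I₀.
After rotation:
Unpolarized light through the first polarizer → I₁ = ½ I₀, now polarized at 49°.
I₂ = I₁ cos²(61° − 49°) = 0.5 I₀ · cos²(12°) = 0.4784 I₀.
Ratio = 0.4784 / 0.2326 = 2.057.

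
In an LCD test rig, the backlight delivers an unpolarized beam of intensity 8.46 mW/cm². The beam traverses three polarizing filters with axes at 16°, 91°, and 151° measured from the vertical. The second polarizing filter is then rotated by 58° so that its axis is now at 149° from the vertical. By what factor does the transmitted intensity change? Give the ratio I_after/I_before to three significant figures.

I_new/I_old ≈ 27.7

Before rotation:
Unpolarized light through the first polarizer → I₁ = ½ I₀, now polarized at 16°.
I₂ = I₁ cos²(91° − 16°) = 0.5 I₀ · cos²(75°) = 0.03349 I₀.
I₃ = I₂ cos²(151° − 91°) = 0.03349 I₀ · cos²(60°) = 0.008373 I₀.
After rotation:
Unpolarized light through the first polarizer → I₁ = ½ I₀, now polarized at 16°.
Angle between axes 1 and 2: 47°. I₂ = 0.5 I₀ · cos²(47°) = 0.2326 I₀.
I₃ = I₂ cos²(151° − 149°) = 0.2326 I₀ · cos²(2°) = 0.2323 I₀.
Ratio = 0.2323 / 0.008373 = 27.74.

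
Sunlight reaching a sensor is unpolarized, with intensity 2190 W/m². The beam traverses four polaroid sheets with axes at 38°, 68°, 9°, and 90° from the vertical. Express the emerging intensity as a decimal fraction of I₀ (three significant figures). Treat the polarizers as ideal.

I/I₀ ≈ 0.00243

Unpolarized light through the first polarizer → I₁ = 2190 W/m²/2 = 1095 W/m², polarized at 38°.
I₂ = I₁ · cos²(30°) = 1095 · 0.75 = 821.3 W/m².
I₃ = I₂ · cos²(59°) = 821.3 · 0.2653 = 217.8 W/m².
I₄ = I₃ · cos²(81°) = 217.8 · 0.02447 = 5.331 W/m².
Transmitted fraction = 0.002434.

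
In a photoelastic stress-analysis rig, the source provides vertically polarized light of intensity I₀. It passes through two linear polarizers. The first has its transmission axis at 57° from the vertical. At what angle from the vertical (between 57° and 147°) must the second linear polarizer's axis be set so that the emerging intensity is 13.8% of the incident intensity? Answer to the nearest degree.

θ ≈ 104°

By Malus's law, I₁ = I₀ cos²(57° − 0°) = I₀ cos²(57°) = 0.2966 I₀.
Need I₂/I₀ = 0.138, so cos²(θ − 57°) = 0.138 / 0.2966 = 0.4652.
θ − 57° = arccos(√0.4652) = 47.0°, giving θ ≈ 57 + 47.0 = 104.0°.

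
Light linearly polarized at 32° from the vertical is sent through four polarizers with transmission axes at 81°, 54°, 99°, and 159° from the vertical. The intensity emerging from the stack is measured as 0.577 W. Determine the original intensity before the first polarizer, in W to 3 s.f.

I₀ ≈ 13.5 W

I₁ = I₀ cos²(81° − 32°) = I₀ cos²(49°) = 0.4304 I₀.
I₂ = I₁ cos²(54° − 81°) = 0.4304 I₀ · cos²(27°) = 0.3417 I₀.
I₃ = I₂ cos²(99° − 54°) = 0.3417 I₀ · cos²(45°) = 0.1709 I₀.
I₄ = I₃ cos²(159° − 99°) = 0.1709 I₀ · cos²(60°) = 0.04271 I₀.
So 0.577 W = 0.04271 I₀, giving I₀ = 0.577/0.04271 = 13.51 W.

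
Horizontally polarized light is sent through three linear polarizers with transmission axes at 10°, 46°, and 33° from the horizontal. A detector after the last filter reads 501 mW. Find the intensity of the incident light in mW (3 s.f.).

I₀ ≈ 831 mW

I₁ = I₀ cos²(10° − 0°) = I₀ cos²(10°) = 0.9698 I₀.
I₂ = I₁ cos²(46° − 10°) = 0.9698 I₀ · cos²(36°) = 0.6348 I₀.
I₃ = I₂ cos²(33° − 46°) = 0.6348 I₀ · cos²(13°) = 0.6027 I₀.
So 501 mW = 0.6027 I₀, giving I₀ = 501/0.6027 = 831.3 mW.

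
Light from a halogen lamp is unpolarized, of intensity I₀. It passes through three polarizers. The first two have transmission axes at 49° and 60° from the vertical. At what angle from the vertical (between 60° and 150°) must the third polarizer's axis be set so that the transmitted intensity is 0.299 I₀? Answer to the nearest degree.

θ ≈ 98°

Unpolarized light through the first polarizer → I₁ = ½ I₀, now polarized at 49°.
I₂ = I₁ cos²(60° − 49°) = 0.5 I₀ · cos²(11°) = 0.4818 I₀.
Need I₃/I₀ = 0.299, so cos²(θ − 60°) = 0.299 / 0.4818 = 0.6206.
θ − 60° = arccos(√0.6206) = 38.0°, giving θ ≈ 60 + 38.0 = 98.0°.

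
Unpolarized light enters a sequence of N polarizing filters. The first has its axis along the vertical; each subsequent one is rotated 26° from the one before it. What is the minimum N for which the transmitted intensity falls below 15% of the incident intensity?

N = 7

First polarizer halves the unpolarized light: factor 1/2.
Each further stage multiplies by cos²(26°) = 0.8078.
After N polarizers: T = 0.5·0.8078^(N−1). Require T < 0.15 ⇒ N−1 > ln(0.15/0.5)/ln(0.8078) = 5.64, so N−1 ≥ 6 and N = 7.
Check: N=7 gives T = 0.139 < 0.15; N=6 gives T = 0.172.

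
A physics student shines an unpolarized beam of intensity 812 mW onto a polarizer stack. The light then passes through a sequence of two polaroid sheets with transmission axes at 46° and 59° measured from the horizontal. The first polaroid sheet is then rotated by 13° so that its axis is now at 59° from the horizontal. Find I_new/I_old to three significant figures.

I_new/I_old ≈ 1.05

Before rotation:
Unpolarized light through the first polarizer → I₁ = ½ I₀, now polarized at 46°.
I₂ = I₁ cos²(59° − 46°) = 0.5 I₀ · cos²(13°) = 0.4747 I₀.
After rotation:
Unpolarized light through the first polarizer → I₁ = ½ I₀, now polarized at 59°.
I₂ = I₁ cos²(59° − 59°) = 0.5 I₀ · cos²(0°) = 0.5 I₀.
Ratio = 0.5 / 0.4747 = 1.053.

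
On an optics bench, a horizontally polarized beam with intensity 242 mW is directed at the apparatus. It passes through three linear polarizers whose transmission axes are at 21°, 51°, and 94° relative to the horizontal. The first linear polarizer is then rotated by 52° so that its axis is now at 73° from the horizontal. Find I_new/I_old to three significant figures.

I_new/I_old ≈ 0.112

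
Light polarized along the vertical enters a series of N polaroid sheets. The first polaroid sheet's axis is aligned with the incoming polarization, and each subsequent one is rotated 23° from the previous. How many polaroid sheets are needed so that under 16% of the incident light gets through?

N = 13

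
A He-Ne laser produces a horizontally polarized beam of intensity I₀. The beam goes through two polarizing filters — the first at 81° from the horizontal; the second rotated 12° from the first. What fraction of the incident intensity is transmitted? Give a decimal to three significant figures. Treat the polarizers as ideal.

≈ 0.0234 I₀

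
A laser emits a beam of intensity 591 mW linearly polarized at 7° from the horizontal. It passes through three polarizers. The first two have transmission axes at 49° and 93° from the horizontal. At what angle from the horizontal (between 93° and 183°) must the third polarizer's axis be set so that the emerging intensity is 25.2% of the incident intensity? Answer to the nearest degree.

θ ≈ 113°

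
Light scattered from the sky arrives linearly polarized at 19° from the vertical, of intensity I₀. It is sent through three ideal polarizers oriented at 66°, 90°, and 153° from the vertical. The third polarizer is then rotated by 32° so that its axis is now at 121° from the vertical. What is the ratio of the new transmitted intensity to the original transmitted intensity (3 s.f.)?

Before rotation:
I₁ = I₀ cos²(66° − 19°) = I₀ cos²(47°) = 0.4651 I₀.
I₂ = I₁ cos²(90° − 66°) = 0.4651 I₀ · cos²(24°) = 0.3882 I₀.
I₃ = I₂ cos²(153° − 90°) = 0.3882 I₀ · cos²(63°) = 0.08001 I₀.
After rotation:
I₁ = I₀ cos²(66° − 19°) = I₀ cos²(47°) = 0.4651 I₀.
I₂ = I₁ cos²(90° − 66°) = 0.4651 I₀ · cos²(24°) = 0.3882 I₀.
I₃ = I₂ cos²(121° − 90°) = 0.3882 I₀ · cos²(31°) = 0.2852 I₀.
Ratio = 0.2852 / 0.08001 = 3.565.

I_new/I_old ≈ 3.56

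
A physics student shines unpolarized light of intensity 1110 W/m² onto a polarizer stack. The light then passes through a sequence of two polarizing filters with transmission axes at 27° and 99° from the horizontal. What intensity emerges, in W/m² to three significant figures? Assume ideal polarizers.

Unpolarized light through the first polarizer → I₁ = 1110 W/m²/2 = 555 W/m², polarized at 27°.
I₂ = I₁ · cos²(72°) = 555 · 0.09549 = 53 W/m².

I ≈ 53.0 W/m²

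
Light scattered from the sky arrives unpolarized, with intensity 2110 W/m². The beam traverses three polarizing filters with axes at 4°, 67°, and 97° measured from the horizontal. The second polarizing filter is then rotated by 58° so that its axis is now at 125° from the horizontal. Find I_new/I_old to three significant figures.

Before rotation:
Unpolarized light through the first polarizer → I₁ = ½ I₀, now polarized at 4°.
I₂ = I₁ cos²(67° − 4°) = 0.5 I₀ · cos²(63°) = 0.1031 I₀.
I₃ = I₂ cos²(97° − 67°) = 0.1031 I₀ · cos²(30°) = 0.07729 I₀.
After rotation:
Unpolarized light through the first polarizer → I₁ = ½ I₀, now polarized at 4°.
Angle between axes 1 and 2: 59°. I₂ = 0.5 I₀ · cos²(59°) = 0.1326 I₀.
I₃ = I₂ cos²(97° − 125°) = 0.1326 I₀ · cos²(28°) = 0.1034 I₀.
Ratio = 0.1034 / 0.07729 = 1.338.

I_new/I_old ≈ 1.34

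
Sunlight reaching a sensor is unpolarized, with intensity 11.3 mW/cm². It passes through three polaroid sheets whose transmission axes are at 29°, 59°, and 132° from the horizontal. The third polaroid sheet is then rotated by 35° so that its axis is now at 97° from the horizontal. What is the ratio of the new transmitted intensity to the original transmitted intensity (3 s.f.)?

I_new/I_old ≈ 7.26

Before rotation:
Unpolarized light through the first polarizer → I₁ = ½ I₀, now polarized at 29°.
I₂ = I₁ cos²(59° − 29°) = 0.5 I₀ · cos²(30°) = 0.375 I₀.
I₃ = I₂ cos²(132° − 59°) = 0.375 I₀ · cos²(73°) = 0.03206 I₀.
After rotation:
Unpolarized light through the first polarizer → I₁ = ½ I₀, now polarized at 29°.
I₂ = I₁ cos²(59° − 29°) = 0.5 I₀ · cos²(30°) = 0.375 I₀.
I₃ = I₂ cos²(97° − 59°) = 0.375 I₀ · cos²(38°) = 0.2329 I₀.
Ratio = 0.2329 / 0.03206 = 7.264.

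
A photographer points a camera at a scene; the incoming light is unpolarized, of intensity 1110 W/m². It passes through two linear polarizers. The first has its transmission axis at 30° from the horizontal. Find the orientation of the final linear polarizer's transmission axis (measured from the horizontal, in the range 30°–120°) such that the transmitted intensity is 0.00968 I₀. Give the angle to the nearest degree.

Unpolarized light through the first polarizer → I₁ = ½ I₀, now polarized at 30°.
Need I₂/I₀ = 0.00968, so cos²(θ − 30°) = 0.00968 / 0.5 = 0.01936.
θ − 30° = arccos(√0.01936) = 82.0°, giving θ ≈ 30 + 82.0 = 112.0°.

θ ≈ 112°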